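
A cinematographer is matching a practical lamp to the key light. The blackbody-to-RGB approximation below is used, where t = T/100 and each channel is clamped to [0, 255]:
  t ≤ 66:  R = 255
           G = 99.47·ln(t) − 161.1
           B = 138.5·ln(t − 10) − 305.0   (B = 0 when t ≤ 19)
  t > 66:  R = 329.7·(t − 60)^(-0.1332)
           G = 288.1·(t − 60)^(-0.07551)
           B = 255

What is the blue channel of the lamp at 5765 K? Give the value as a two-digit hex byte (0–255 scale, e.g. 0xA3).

t = 5765/100 = 57.65; the t ≤ 66 branch applies.
B = 138.5·ln(57.65 − 10) − 305.0 = 138.5·ln 47.65 − 305.0 = 138.5·3.8639 − 305.0 = 230.148.
Rounded: 230; in hex, 0xE6.

0xE6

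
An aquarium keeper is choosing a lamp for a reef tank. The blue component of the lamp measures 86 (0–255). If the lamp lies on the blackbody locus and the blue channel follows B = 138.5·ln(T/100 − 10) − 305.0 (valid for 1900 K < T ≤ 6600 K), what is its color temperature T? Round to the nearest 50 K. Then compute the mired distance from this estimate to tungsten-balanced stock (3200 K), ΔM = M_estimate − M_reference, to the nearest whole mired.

ln(t − 10) = (86 + 305.0) / 138.5 = 2.8231.
t − 10 = e^2.8231 = 16.829, so t = 26.829.
T = 100·t = 2683 K → 2700 K to the nearest 50 K.
M_estimate = 10⁶/2700 = 370.37; M_reference = 10⁶/3200 = 312.50.
ΔM = 370.37 − 312.50 = 57.87 → +58 mireds.

+58 mireds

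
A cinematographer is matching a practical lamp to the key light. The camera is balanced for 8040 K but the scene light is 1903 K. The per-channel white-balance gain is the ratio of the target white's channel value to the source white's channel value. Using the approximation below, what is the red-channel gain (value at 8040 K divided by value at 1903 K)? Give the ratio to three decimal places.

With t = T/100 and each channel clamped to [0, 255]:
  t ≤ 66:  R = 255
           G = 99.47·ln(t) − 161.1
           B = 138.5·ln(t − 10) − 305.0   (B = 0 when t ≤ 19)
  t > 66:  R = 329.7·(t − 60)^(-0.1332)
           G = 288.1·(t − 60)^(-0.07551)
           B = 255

At 1903 K (t = 19.03):
  R = 255 by definition for t ≤ 66.
At 8040 K (t = 80.4):
  R = 329.7·(80.4 − 60)^(-0.1332) = 329.7·20.4^(-0.1332) = 329.7·0.66920 = 220.636.
Gain = 220.636 / 255.000 = 0.8652 → 0.865.

0.865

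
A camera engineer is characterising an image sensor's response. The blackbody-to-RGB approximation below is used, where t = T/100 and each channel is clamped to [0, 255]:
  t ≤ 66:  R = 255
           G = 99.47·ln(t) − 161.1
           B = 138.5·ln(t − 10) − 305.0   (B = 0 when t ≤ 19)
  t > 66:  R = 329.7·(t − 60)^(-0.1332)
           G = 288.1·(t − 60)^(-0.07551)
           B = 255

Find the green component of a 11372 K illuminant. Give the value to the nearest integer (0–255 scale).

t = 11372/100 = 113.72; the t > 66 branch applies.
G = 288.1·(113.72 − 60)^(-0.07551) = 288.1·53.72^(-0.07551) = 288.1·0.74021 = 213.256.
Rounded: 213.

213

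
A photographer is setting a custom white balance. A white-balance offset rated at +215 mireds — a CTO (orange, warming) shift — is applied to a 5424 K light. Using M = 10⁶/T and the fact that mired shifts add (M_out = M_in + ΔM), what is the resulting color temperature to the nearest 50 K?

2500 K

M_in = 10⁶/5424 = 184.37 mireds.
M_out = 184.37 + (+215) = 399.37 mireds.
T_out = 10⁶/399.37 = 2504.0 K → 2500 K.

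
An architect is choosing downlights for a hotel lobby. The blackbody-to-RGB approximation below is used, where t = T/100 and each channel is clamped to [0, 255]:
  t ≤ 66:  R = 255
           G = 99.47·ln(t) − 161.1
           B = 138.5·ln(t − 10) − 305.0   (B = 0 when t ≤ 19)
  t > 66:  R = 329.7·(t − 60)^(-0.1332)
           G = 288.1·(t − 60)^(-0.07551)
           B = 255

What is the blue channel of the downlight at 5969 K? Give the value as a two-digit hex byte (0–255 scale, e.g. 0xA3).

t = 5969/100 = 59.69; the t ≤ 66 branch applies.
B = 138.5·ln(59.69 − 10) − 305.0 = 138.5·ln 49.69 − 305.0 = 138.5·3.9058 − 305.0 = 235.954.
Rounded: 236; in hex, 0xEC.

0xEC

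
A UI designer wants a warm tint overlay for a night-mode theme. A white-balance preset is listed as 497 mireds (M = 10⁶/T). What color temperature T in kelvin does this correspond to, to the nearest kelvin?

T = 10⁶ / 497 = 2012.07 K → 2012 K.

2012 K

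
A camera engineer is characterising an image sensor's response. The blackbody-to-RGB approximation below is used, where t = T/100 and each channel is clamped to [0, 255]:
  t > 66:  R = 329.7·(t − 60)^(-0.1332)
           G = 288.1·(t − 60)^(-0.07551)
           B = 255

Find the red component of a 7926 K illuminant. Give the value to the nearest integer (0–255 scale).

t = 7926/100 = 79.26; the t > 66 branch applies.
R = 329.7·(79.26 − 60)^(-0.1332) = 329.7·19.26^(-0.1332) = 329.7·0.67435 = 222.332.
Rounded: 222.

222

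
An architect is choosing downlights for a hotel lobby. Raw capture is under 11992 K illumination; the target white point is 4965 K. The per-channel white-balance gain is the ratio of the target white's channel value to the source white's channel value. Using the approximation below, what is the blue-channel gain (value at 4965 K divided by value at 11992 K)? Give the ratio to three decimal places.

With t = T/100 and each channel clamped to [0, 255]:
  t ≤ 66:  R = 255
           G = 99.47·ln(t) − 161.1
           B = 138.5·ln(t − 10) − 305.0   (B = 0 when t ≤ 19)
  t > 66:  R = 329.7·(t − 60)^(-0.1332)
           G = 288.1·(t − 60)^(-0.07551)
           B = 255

At 11992 K (t = 119.92):
  B = 255 by definition for t > 66.
At 4965 K (t = 49.65):
  B = 138.5·ln(49.65 − 10) − 305.0 = 138.5·ln 39.65 − 305.0 = 138.5·3.6801 − 305.0 = 204.693.
Gain = 204.693 / 255.000 = 0.8027 → 0.803.

0.803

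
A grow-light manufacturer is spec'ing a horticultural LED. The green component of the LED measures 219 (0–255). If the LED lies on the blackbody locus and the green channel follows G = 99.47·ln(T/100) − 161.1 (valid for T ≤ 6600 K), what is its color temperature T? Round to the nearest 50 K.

4550 K

ln t = (219 + 161.1) / 99.47 = 3.8213.
t = e^3.8213 = 45.661.
T = 100·t = 4566 K → 4550 K to the nearest 50 K.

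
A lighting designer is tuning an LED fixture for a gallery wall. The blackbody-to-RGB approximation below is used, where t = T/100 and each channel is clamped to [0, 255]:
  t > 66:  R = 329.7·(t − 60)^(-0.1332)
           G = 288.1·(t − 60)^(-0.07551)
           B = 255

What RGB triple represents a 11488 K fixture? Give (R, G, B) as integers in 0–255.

t = 11488/100 = 114.88; the t > 66 branch applies.
R = 329.7·(114.88 − 60)^(-0.1332) = 329.7·54.88^(-0.1332) = 329.7·0.58656 = 193.388.
G = 288.1·(114.88 − 60)^(-0.07551) = 288.1·54.88^(-0.07551) = 288.1·0.73902 = 212.912.
B = 255 by definition for t > 66.
Rounded: (193, 213, 255).

(193, 213, 255)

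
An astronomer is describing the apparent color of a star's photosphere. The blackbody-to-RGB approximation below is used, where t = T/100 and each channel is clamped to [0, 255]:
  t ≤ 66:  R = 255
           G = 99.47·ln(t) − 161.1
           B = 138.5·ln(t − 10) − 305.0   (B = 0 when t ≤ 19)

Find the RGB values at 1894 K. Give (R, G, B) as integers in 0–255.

t = 1894/100 = 18.94; the t ≤ 66 branch applies.
R = 255 by definition for t ≤ 66.
G = 99.47·ln 18.94 − 161.1 = 99.47·2.9413 − 161.1 = 131.469.
t = 18.94 ≤ 19, so B = 0.
Rounded: (255, 131, 0).

(255, 131, 0)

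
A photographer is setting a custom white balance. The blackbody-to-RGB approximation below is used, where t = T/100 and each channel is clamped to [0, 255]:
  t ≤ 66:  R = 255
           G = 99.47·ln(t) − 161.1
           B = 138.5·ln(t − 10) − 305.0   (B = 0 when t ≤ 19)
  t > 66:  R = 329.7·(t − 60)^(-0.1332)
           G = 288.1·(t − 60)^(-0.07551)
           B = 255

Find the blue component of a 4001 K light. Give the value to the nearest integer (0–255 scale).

t = 4001/100 = 40.01; the t ≤ 66 branch applies.
B = 138.5·ln(40.01 − 10) − 305.0 = 138.5·ln 30.01 − 305.0 = 138.5·3.4015 − 305.0 = 166.112.
Rounded: 166.

166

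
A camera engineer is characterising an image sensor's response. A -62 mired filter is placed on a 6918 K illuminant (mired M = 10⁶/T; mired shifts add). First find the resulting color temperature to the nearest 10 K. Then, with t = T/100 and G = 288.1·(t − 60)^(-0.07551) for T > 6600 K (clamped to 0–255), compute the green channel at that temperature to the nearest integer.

M_in = 10⁶/6918 = 144.55; M_out = 144.55 + (-62) = 82.55.
T_out = 10⁶/82.55 = 12113.8 K → 12110 K; t = 121.1.
G = 288.1·(121.1 − 60)^(-0.07551) = 288.1·61.1^(-0.07551) = 288.1·0.73305 = 211.193.
Rounded: 211.

211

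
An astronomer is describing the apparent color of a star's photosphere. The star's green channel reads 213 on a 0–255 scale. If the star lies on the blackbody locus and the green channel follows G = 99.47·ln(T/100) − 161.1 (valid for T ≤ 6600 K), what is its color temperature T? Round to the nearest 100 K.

4300 K

ln t = (213 + 161.1) / 99.47 = 3.7609.
t = e^3.7609 = 42.989.
T = 100·t = 4299 K → 4300 K to the nearest 100 K.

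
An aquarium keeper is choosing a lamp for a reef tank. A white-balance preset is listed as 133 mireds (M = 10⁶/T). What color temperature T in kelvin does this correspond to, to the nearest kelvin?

T = 10⁶ / 133 = 7518.80 K → 7519 K.

7519 K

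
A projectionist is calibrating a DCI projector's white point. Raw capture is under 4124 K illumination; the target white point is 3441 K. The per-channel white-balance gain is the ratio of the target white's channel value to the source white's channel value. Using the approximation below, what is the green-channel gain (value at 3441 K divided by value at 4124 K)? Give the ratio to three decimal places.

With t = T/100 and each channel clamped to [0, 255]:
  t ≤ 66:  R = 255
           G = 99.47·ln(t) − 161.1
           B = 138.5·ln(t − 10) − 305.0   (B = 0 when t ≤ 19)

At 4124 K (t = 41.24):
  G = 99.47·ln 41.24 − 161.1 = 99.47·3.7194 − 161.1 = 208.870.
At 3441 K (t = 34.41):
  G = 99.47·ln 34.41 − 161.1 = 99.47·3.5383 − 161.1 = 190.859.
Gain = 190.859 / 208.870 = 0.9138 → 0.914.

0.914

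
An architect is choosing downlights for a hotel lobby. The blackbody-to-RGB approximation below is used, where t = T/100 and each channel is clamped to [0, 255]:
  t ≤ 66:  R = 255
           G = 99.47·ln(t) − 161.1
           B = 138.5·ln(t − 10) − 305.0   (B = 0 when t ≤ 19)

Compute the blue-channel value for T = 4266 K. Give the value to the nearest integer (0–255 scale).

178

t = 4266/100 = 42.66; the t ≤ 66 branch applies.
B = 138.5·ln(42.66 − 10) − 305.0 = 138.5·ln 32.66 − 305.0 = 138.5·3.4862 − 305.0 = 177.832.
Rounded: 178.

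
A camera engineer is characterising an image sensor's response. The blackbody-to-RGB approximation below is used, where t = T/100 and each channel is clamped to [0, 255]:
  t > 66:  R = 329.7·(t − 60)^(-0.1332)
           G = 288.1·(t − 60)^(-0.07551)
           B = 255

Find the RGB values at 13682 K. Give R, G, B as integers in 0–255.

t = 13682/100 = 136.82; the t > 66 branch applies.
R = 329.7·(136.82 − 60)^(-0.1332) = 329.7·76.82^(-0.1332) = 329.7·0.56086 = 184.916.
G = 288.1·(136.82 − 60)^(-0.07551) = 288.1·76.82^(-0.07551) = 288.1·0.72049 = 207.573.
B = 255 by definition for t > 66.
Rounded: (185, 208, 255).

R=185, G=208, B=255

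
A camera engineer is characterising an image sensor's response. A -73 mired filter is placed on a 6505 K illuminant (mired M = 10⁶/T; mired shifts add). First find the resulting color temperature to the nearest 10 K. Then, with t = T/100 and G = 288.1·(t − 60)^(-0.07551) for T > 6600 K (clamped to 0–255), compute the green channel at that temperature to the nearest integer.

M_in = 10⁶/6505 = 153.73; M_out = 153.73 + (-73) = 80.73.
T_out = 10⁶/80.73 = 12387.3 K → 12390 K; t = 123.9.
G = 288.1·(123.9 − 60)^(-0.07551) = 288.1·63.9^(-0.07551) = 288.1·0.73058 = 210.480.
Rounded: 210.

210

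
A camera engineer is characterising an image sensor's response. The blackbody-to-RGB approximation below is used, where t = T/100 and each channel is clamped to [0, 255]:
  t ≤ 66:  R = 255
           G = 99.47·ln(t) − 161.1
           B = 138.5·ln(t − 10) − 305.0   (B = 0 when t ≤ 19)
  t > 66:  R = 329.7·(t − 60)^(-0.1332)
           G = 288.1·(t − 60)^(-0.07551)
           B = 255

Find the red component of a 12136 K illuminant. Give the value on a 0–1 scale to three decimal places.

0.747

t = 12136/100 = 121.36; the t > 66 branch applies.
R = 329.7·(121.36 − 60)^(-0.1332) = 329.7·61.36^(-0.1332) = 329.7·0.57790 = 190.534.
On a 0–1 scale: 190.534/255 = 0.7472 → 0.747.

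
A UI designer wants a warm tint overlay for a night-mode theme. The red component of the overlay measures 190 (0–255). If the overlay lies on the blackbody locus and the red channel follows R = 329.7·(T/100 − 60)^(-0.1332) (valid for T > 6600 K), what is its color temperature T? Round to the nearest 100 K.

(t − 60)^(-0.1332) = 190/329.7 = 0.57628.
t − 60 = 0.57628^(1/-0.1332) = 0.57628^(-7.508) = 62.667, so t = 122.667.
T = 100·t = 12267 K → 12300 K to the nearest 100 K.

12300 K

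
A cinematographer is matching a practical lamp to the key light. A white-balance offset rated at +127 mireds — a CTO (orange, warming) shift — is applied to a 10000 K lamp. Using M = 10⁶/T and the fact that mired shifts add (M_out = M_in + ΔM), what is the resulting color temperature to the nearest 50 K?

4400 K

M_in = 10⁶/10000 = 100.00 mireds.
M_out = 100.00 + (+127) = 227.00 mireds.
T_out = 10⁶/227.00 = 4405.3 K → 4400 K.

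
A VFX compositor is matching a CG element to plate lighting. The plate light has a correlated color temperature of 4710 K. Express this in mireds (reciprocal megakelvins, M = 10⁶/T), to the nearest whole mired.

212 mireds

M = 10⁶ / 4710 = 212.314 → 212 mireds.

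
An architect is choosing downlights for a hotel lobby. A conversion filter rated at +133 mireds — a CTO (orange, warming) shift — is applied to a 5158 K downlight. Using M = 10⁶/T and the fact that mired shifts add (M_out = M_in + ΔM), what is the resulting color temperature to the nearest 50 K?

M_in = 10⁶/5158 = 193.87 mireds.
M_out = 193.87 + (+133) = 326.87 mireds.
T_out = 10⁶/326.87 = 3059.3 K → 3050 K.

3050 K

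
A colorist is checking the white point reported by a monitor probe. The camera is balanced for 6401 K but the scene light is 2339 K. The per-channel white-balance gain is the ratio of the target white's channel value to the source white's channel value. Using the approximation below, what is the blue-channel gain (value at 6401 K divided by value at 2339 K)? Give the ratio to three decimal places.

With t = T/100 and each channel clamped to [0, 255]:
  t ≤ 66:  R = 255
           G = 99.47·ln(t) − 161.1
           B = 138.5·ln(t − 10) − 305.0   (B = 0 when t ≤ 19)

At 2339 K (t = 23.39):
  B = 138.5·ln(23.39 − 10) − 305.0 = 138.5·ln 13.39 − 305.0 = 138.5·2.5945 − 305.0 = 54.339.
At 6401 K (t = 64.01):
  B = 138.5·ln(64.01 − 10) − 305.0 = 138.5·ln 54.01 − 305.0 = 138.5·3.9892 − 305.0 = 247.500.
Gain = 247.500 / 54.339 = 4.5547 → 4.555.

4.555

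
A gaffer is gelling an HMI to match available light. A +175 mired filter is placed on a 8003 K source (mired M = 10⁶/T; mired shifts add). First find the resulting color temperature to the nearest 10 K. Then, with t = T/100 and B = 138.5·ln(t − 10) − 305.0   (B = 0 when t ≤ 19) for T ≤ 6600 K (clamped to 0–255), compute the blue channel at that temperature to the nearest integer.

131

M_in = 10⁶/8003 = 124.95; M_out = 124.95 + (+175) = 299.95.
T_out = 10⁶/299.95 = 3333.9 K → 3330 K; t = 33.3.
B = 138.5·ln(33.3 − 10) − 305.0 = 138.5·ln 23.3 − 305.0 = 138.5·3.1485 − 305.0 = 131.061.
Rounded: 131.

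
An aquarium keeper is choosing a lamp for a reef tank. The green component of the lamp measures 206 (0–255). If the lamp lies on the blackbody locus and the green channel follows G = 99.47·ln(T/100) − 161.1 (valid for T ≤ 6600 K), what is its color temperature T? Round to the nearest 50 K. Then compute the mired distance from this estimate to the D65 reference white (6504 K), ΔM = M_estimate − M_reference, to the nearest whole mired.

ln t = (206 + 161.1) / 99.47 = 3.6906.
t = e^3.6906 = 40.067.
T = 100·t = 4007 K → 4000 K to the nearest 50 K.
M_estimate = 10⁶/4000 = 250.00; M_reference = 10⁶/6504 = 153.75.
ΔM = 250.00 − 153.75 = 96.25 → +96 mireds.

+96 mireds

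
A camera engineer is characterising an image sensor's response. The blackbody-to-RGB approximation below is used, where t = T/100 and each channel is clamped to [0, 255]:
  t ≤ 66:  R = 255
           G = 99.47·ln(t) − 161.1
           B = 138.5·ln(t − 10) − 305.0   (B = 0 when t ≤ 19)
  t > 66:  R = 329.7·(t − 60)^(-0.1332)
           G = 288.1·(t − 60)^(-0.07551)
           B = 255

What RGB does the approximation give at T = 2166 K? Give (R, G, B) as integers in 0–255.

(255, 145, 35)

t = 2166/100 = 21.66; the t ≤ 66 branch applies.
R = 255 by definition for t ≤ 66.
G = 99.47·ln 21.66 − 161.1 = 99.47·3.0755 − 161.1 = 144.817.
B = 138.5·ln(21.66 − 10) − 305.0 = 138.5·ln 11.66 − 305.0 = 138.5·2.4562 − 305.0 = 35.179.
Rounded: (255, 145, 35).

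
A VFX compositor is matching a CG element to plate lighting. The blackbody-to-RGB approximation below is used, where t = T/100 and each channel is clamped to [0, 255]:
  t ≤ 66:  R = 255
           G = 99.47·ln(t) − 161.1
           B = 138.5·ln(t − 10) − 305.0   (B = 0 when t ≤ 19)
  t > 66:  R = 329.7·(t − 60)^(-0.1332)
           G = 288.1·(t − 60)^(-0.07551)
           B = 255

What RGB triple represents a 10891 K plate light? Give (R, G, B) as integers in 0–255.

t = 10891/100 = 108.91; the t > 66 branch applies.
R = 329.7·(108.91 − 60)^(-0.1332) = 329.7·48.91^(-0.1332) = 329.7·0.59562 = 196.377.
G = 288.1·(108.91 − 60)^(-0.07551) = 288.1·48.91^(-0.07551) = 288.1·0.74548 = 214.772.
B = 255 by definition for t > 66.
Rounded: (196, 215, 255).

(196, 215, 255)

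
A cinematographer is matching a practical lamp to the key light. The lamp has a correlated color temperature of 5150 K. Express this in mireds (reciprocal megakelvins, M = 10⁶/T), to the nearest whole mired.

194 mireds

M = 10⁶ / 5150 = 194.175 → 194 mireds.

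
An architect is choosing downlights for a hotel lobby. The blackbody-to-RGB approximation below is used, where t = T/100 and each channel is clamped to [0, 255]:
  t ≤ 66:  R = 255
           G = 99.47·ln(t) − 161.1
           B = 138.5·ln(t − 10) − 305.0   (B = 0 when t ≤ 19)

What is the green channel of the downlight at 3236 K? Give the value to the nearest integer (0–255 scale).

t = 3236/100 = 32.36; the t ≤ 66 branch applies.
G = 99.47·ln 32.36 − 161.1 = 99.47·3.4769 − 161.1 = 184.750.
Rounded: 185.

185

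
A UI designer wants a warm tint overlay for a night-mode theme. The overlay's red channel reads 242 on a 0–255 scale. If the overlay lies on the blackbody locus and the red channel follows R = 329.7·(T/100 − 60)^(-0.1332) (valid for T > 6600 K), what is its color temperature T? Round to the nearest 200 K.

7000 K

(t − 60)^(-0.1332) = 242/329.7 = 0.73400.
t − 60 = 0.73400^(1/-0.1332) = 0.73400^(-7.508) = 10.193, so t = 70.193.
T = 100·t = 7019 K → 7000 K to the nearest 200 K.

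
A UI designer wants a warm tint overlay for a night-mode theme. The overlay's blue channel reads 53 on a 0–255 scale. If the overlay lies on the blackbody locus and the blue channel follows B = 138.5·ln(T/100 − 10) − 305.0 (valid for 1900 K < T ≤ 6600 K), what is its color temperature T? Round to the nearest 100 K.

ln(t − 10) = (53 + 305.0) / 138.5 = 2.5848.
t − 10 = e^2.5848 = 13.261, so t = 23.261.
T = 100·t = 2326 K → 2300 K to the nearest 100 K.

2300 K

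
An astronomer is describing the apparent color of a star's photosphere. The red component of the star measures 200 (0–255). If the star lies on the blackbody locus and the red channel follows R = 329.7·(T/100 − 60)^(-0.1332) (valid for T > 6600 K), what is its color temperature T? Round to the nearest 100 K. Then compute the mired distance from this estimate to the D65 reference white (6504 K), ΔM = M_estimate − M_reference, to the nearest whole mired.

-57 mireds

(t − 60)^(-0.1332) = 200/329.7 = 0.60661.
t − 60 = 0.60661^(1/-0.1332) = 0.60661^(-7.508) = 42.638, so t = 102.638.
T = 100·t = 10264 K → 10300 K to the nearest 100 K.
M_estimate = 10⁶/10300 = 97.09; M_reference = 10⁶/6504 = 153.75.
ΔM = 97.09 − 153.75 = -56.66 → -57 mireds.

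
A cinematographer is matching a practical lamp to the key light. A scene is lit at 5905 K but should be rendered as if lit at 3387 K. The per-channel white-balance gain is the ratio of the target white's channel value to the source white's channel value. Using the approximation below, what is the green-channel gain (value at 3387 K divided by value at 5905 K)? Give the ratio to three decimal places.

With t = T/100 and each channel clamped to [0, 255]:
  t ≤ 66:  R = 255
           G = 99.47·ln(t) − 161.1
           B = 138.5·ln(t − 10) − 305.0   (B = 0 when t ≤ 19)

At 5905 K (t = 59.05):
  G = 99.47·ln 59.05 − 161.1 = 99.47·4.0784 − 161.1 = 244.577.
At 3387 K (t = 33.87):
  G = 99.47·ln 33.87 − 161.1 = 99.47·3.5225 − 161.1 = 189.286.
Gain = 189.286 / 244.577 = 0.7739 → 0.774.

0.774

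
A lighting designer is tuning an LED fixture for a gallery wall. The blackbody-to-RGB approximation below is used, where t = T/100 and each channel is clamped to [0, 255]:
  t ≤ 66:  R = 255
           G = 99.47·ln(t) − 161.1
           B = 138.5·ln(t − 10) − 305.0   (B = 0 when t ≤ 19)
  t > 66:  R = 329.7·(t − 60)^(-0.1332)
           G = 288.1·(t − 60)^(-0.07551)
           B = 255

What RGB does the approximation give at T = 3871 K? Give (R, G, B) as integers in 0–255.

(255, 203, 160)

t = 3871/100 = 38.71; the t ≤ 66 branch applies.
R = 255 by definition for t ≤ 66.
G = 99.47·ln 38.71 − 161.1 = 99.47·3.6561 − 161.1 = 202.572.
B = 138.5·ln(38.71 − 10) − 305.0 = 138.5·ln 28.71 − 305.0 = 138.5·3.3572 − 305.0 = 159.979.
Rounded: (255, 203, 160).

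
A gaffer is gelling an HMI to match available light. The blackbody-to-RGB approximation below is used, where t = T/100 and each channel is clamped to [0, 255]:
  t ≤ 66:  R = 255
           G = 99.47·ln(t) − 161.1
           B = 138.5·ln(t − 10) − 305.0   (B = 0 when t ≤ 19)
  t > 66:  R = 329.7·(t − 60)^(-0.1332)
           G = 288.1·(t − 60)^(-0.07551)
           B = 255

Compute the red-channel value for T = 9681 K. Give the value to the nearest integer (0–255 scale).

204

t = 9681/100 = 96.81; the t > 66 branch applies.
R = 329.7·(96.81 − 60)^(-0.1332) = 329.7·36.81^(-0.1332) = 329.7·0.61860 = 203.954.
Rounded: 204.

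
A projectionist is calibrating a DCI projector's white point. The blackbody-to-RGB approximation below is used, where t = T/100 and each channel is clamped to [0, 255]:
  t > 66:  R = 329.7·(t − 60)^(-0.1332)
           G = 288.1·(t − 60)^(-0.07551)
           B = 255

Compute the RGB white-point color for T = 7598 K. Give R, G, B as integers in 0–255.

R=228, G=234, B=255

t = 7598/100 = 75.98; the t > 66 branch applies.
R = 329.7·(75.98 − 60)^(-0.1332) = 329.7·15.98^(-0.1332) = 329.7·0.69133 = 227.931.
G = 288.1·(75.98 − 60)^(-0.07551) = 288.1·15.98^(-0.07551) = 288.1·0.81118 = 233.701.
B = 255 by definition for t > 66.
Rounded: (228, 234, 255).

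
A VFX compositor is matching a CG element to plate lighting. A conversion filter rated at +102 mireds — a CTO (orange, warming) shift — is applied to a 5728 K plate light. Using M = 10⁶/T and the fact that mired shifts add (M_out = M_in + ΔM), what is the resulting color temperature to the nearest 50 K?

M_in = 10⁶/5728 = 174.58 mireds.
M_out = 174.58 + (+102) = 276.58 mireds.
T_out = 10⁶/276.58 = 3615.6 K → 3600 K.

3600 K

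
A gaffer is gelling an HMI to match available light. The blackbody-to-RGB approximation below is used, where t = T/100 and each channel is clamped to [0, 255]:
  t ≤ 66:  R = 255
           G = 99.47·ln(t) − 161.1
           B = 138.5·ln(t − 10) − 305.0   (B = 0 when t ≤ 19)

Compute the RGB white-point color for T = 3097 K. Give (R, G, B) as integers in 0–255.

t = 3097/100 = 30.97; the t ≤ 66 branch applies.
R = 255 by definition for t ≤ 66.
G = 99.47·ln 30.97 − 161.1 = 99.47·3.4330 − 161.1 = 180.382.
B = 138.5·ln(30.97 − 10) − 305.0 = 138.5·ln 20.97 − 305.0 = 138.5·3.0431 − 305.0 = 116.468.
Rounded: (255, 180, 116).

(255, 180, 116)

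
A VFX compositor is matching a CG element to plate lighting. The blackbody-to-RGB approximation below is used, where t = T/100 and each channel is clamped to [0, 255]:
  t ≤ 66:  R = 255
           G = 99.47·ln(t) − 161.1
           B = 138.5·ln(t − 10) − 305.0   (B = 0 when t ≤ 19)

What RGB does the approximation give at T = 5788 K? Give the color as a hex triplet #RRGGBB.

#FFF3E7

t = 5788/100 = 57.88; the t ≤ 66 branch applies.
R = 255 by definition for t ≤ 66.
G = 99.47·ln 57.88 − 161.1 = 99.47·4.0584 − 161.1 = 242.586.
B = 138.5·ln(57.88 − 10) − 305.0 = 138.5·ln 47.88 − 305.0 = 138.5·3.8687 − 305.0 = 230.815.
Rounded: (255, 243, 231).
In hex: #FFF3E7.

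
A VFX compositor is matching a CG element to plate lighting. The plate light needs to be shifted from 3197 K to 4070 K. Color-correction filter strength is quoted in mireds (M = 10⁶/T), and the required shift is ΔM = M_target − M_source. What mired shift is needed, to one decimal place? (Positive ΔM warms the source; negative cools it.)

M_source = 10⁶/3197 = 312.793; M_target = 10⁶/4070 = 245.700.
ΔM = 245.700 − 312.793 = -67.093 → -67.1 mireds, a cooling shift.

-67.1 mireds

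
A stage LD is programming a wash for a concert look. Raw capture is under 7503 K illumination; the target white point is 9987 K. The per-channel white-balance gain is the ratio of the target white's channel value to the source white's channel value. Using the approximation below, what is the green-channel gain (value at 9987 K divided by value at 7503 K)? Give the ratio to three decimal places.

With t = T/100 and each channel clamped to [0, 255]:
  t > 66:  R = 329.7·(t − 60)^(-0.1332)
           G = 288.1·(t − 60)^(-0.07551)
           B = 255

At 7503 K (t = 75.03):
  G = 288.1·(75.03 − 60)^(-0.07551) = 288.1·15.03^(-0.07551) = 288.1·0.81494 = 234.785.
At 9987 K (t = 99.87):
  G = 288.1·(99.87 − 60)^(-0.07551) = 288.1·39.87^(-0.07551) = 288.1·0.75707 = 218.111.
Gain = 218.111 / 234.785 = 0.9290 → 0.929.

0.929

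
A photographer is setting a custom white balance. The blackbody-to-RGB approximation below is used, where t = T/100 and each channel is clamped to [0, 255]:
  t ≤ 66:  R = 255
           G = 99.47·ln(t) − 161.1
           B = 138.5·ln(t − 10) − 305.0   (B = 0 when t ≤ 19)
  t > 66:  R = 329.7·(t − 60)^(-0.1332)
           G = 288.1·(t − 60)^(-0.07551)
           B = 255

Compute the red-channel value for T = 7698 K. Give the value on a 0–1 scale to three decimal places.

0.887

t = 7698/100 = 76.98; the t > 66 branch applies.
R = 329.7·(76.98 − 60)^(-0.1332) = 329.7·16.98^(-0.1332) = 329.7·0.68576 = 226.095.
On a 0–1 scale: 226.095/255 = 0.8866 → 0.887.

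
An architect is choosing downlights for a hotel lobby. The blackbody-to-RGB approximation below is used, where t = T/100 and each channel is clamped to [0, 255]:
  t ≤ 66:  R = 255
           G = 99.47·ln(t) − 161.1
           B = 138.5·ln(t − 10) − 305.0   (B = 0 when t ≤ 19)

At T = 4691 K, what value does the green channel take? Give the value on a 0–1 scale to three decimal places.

t = 4691/100 = 46.91; the t ≤ 66 branch applies.
G = 99.47·ln 46.91 − 161.1 = 99.47·3.8482 − 161.1 = 221.684.
On a 0–1 scale: 221.684/255 = 0.8693 → 0.869.

0.869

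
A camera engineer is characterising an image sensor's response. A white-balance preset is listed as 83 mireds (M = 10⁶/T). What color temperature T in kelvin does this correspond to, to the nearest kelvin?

12048 K

T = 10⁶ / 83 = 12048.19 K → 12048 K.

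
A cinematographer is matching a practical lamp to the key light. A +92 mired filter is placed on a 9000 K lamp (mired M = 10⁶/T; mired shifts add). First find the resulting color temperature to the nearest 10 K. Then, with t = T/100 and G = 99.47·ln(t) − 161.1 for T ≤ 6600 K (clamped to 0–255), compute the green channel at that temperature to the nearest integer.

M_in = 10⁶/9000 = 111.11; M_out = 111.11 + (+92) = 203.11.
T_out = 10⁶/203.11 = 4923.4 K → 4920 K; t = 49.2.
G = 99.47·ln 49.2 − 161.1 = 99.47·3.8959 − 161.1 = 226.425.
Rounded: 226.

226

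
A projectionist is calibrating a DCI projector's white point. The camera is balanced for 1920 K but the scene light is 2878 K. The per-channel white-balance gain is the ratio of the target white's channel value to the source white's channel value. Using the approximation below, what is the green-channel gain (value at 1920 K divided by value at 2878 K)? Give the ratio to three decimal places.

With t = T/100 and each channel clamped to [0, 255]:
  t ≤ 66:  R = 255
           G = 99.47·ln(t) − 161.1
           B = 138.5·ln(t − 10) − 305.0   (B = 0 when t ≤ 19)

At 2878 K (t = 28.78):
  G = 99.47·ln 28.78 − 161.1 = 99.47·3.3597 − 161.1 = 173.087.
At 1920 K (t = 19.2):
  G = 99.47·ln 19.2 − 161.1 = 99.47·2.9549 − 161.1 = 132.825.
Gain = 132.825 / 173.087 = 0.7674 → 0.767.

0.767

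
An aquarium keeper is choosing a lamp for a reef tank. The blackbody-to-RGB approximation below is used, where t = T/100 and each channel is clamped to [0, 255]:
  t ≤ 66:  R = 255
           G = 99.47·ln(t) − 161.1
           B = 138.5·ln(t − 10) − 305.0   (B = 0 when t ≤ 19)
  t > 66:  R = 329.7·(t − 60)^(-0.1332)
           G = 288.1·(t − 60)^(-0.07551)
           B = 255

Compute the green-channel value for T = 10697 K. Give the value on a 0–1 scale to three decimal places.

0.845

t = 10697/100 = 106.97; the t > 66 branch applies.
G = 288.1·(106.97 − 60)^(-0.07551) = 288.1·46.97^(-0.07551) = 288.1·0.74776 = 215.429.
On a 0–1 scale: 215.429/255 = 0.8448 → 0.845.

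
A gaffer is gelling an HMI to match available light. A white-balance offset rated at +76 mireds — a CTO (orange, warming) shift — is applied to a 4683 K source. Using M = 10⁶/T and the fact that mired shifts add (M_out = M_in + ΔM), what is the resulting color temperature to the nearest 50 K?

3450 K

M_in = 10⁶/4683 = 213.54 mireds.
M_out = 213.54 + (+76) = 289.54 mireds.
T_out = 10⁶/289.54 = 3453.8 K → 3450 K.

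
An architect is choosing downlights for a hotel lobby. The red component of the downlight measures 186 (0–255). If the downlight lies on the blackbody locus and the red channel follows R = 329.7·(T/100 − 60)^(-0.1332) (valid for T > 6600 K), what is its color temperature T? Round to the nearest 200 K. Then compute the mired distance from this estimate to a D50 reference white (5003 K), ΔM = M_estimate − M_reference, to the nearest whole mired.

-125 mireds

(t − 60)^(-0.1332) = 186/329.7 = 0.56415.
t − 60 = 0.56415^(1/-0.1332) = 0.56415^(-7.508) = 73.521, so t = 133.521.
T = 100·t = 13352 K → 13400 K to the nearest 200 K.
M_estimate = 10⁶/13400 = 74.63; M_reference = 10⁶/5003 = 199.88.
ΔM = 74.63 − 199.88 = -125.25 → -125 mireds.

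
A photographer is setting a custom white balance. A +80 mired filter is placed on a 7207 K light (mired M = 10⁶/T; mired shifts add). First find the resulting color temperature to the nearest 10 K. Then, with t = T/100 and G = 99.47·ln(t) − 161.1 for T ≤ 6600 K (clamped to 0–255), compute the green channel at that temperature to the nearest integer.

M_in = 10⁶/7207 = 138.75; M_out = 138.75 + (+80) = 218.75.
T_out = 10⁶/218.75 = 4571.3 K → 4570 K; t = 45.7.
G = 99.47·ln 45.7 − 161.1 = 99.47·3.8221 − 161.1 = 219.084.
Rounded: 219.

219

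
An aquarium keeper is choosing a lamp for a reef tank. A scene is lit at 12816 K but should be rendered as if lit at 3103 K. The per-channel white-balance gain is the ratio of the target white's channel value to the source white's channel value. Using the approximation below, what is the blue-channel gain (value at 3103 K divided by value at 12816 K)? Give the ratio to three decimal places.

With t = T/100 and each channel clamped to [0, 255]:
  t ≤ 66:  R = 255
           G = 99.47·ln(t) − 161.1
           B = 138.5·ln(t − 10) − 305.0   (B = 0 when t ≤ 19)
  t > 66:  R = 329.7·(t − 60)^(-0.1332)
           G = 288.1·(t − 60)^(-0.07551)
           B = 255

0.458

At 12816 K (t = 128.16):
  B = 255 by definition for t > 66.
At 3103 K (t = 31.03):
  B = 138.5·ln(31.03 − 10) − 305.0 = 138.5·ln 21.03 − 305.0 = 138.5·3.0459 − 305.0 = 116.864.
Gain = 116.864 / 255.000 = 0.4583 → 0.458.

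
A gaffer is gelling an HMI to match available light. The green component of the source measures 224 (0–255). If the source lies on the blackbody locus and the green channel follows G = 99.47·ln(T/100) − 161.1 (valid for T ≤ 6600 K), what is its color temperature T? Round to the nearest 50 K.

ln t = (224 + 161.1) / 99.47 = 3.8715.
t = e^3.8715 = 48.015.
T = 100·t = 4802 K → 4800 K to the nearest 50 K.

4800 K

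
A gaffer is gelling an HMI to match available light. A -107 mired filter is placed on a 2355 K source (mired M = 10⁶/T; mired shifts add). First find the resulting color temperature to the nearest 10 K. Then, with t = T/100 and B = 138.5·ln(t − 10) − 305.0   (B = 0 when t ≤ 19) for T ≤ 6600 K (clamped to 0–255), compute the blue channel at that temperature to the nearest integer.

120

M_in = 10⁶/2355 = 424.63; M_out = 424.63 + (-107) = 317.63.
T_out = 10⁶/317.63 = 3148.3 K → 3150 K; t = 31.5.
B = 138.5·ln(31.5 − 10) − 305.0 = 138.5·ln 21.5 − 305.0 = 138.5·3.0681 − 305.0 = 119.925.
Rounded: 120.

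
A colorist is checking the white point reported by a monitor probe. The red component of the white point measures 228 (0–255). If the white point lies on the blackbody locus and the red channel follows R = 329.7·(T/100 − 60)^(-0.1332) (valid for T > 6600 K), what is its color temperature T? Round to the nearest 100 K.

7600 K

(t − 60)^(-0.1332) = 228/329.7 = 0.69154.
t − 60 = 0.69154^(1/-0.1332) = 0.69154^(-7.508) = 15.943, so t = 75.943.
T = 100·t = 7594 K → 7600 K to the nearest 100 K.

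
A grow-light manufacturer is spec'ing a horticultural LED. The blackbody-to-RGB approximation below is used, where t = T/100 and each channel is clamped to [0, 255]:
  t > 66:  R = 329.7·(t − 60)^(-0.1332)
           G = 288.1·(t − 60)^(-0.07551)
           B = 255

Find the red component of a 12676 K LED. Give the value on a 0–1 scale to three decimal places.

0.739

t = 12676/100 = 126.76; the t > 66 branch applies.
R = 329.7·(126.76 − 60)^(-0.1332) = 329.7·66.76^(-0.1332) = 329.7·0.57144 = 188.405.
On a 0–1 scale: 188.405/255 = 0.7388 → 0.739.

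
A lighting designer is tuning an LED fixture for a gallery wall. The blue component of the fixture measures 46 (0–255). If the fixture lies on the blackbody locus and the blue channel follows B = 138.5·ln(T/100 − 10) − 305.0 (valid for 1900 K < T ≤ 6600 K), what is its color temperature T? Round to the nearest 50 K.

2250 K

ln(t − 10) = (46 + 305.0) / 138.5 = 2.5343.
t − 10 = e^2.5343 = 12.608, so t = 22.608.
T = 100·t = 2261 K → 2250 K to the nearest 50 K.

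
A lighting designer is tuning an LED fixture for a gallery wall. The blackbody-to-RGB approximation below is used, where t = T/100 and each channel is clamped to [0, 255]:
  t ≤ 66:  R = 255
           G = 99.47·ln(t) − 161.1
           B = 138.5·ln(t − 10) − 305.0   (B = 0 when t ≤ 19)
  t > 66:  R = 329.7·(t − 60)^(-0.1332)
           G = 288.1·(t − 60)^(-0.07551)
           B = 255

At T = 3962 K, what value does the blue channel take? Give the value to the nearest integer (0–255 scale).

t = 3962/100 = 39.62; the t ≤ 66 branch applies.
B = 138.5·ln(39.62 − 10) − 305.0 = 138.5·ln 29.62 − 305.0 = 138.5·3.3884 − 305.0 = 164.300.
Rounded: 164.

164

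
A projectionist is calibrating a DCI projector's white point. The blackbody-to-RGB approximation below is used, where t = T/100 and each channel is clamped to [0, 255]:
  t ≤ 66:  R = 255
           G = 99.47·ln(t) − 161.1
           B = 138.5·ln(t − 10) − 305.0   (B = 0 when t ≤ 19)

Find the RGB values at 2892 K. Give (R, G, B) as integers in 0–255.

(255, 174, 102)

t = 2892/100 = 28.92; the t ≤ 66 branch applies.
R = 255 by definition for t ≤ 66.
G = 99.47·ln 28.92 − 161.1 = 99.47·3.3645 − 161.1 = 173.570.
B = 138.5·ln(28.92 − 10) − 305.0 = 138.5·ln 18.92 − 305.0 = 138.5·2.9402 − 305.0 = 102.220.
Rounded: (255, 174, 102).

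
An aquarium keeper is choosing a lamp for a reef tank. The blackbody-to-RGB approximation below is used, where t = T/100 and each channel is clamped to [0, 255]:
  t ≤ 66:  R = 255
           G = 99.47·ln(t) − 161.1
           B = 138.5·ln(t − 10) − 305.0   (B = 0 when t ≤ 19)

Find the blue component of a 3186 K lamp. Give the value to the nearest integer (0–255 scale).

122

t = 3186/100 = 31.86; the t ≤ 66 branch applies.
B = 138.5·ln(31.86 − 10) − 305.0 = 138.5·ln 21.86 − 305.0 = 138.5·3.0847 − 305.0 = 122.225.
Rounded: 122.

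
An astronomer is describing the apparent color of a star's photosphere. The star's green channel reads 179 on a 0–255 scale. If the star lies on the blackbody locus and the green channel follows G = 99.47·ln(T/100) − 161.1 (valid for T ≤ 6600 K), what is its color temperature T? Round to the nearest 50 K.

3050 K

ln t = (179 + 161.1) / 99.47 = 3.4191.
t = e^3.4191 = 30.543.
T = 100·t = 3054 K → 3050 K to the nearest 50 K.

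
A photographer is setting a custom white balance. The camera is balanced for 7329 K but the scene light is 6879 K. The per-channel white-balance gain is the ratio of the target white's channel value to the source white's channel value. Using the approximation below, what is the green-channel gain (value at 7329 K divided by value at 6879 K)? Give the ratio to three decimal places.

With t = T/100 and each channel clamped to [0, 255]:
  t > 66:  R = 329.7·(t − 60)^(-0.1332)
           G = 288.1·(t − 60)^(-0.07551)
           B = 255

At 6879 K (t = 68.79):
  G = 288.1·(68.79 − 60)^(-0.07551) = 288.1·8.79^(-0.07551) = 288.1·0.84863 = 244.491.
At 7329 K (t = 73.29):
  G = 288.1·(73.29 − 60)^(-0.07551) = 288.1·13.29^(-0.07551) = 288.1·0.82255 = 236.977.
Gain = 236.977 / 244.491 = 0.9693 → 0.969.

0.969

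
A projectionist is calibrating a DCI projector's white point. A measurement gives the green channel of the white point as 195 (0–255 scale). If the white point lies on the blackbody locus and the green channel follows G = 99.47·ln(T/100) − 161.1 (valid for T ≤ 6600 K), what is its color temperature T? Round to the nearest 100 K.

3600 K

ln t = (195 + 161.1) / 99.47 = 3.5800.
t = e^3.5800 = 35.873.
T = 100·t = 3587 K → 3600 K to the nearest 100 K.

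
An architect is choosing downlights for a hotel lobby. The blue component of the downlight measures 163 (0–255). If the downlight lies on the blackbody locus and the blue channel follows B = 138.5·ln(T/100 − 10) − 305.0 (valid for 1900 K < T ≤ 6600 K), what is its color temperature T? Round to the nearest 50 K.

3950 K

ln(t − 10) = (163 + 305.0) / 138.5 = 3.3791.
t − 10 = e^3.3791 = 29.343, so t = 39.343.
T = 100·t = 3934 K → 3950 K to the nearest 50 K.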